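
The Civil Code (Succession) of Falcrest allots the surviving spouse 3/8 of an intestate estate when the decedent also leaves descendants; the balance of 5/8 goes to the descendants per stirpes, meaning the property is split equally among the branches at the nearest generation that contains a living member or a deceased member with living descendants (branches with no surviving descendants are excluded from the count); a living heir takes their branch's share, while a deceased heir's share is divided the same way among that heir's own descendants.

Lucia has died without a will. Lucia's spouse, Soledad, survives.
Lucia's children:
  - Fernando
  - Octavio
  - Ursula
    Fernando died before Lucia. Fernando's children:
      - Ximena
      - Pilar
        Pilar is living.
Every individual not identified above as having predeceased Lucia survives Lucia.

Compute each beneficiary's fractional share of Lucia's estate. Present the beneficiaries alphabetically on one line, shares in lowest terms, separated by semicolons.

Octavio 5/24; Pilar 5/48; Soledad 3/8; Ursula 5/24; Ximena 5/48

Soledad, as surviving spouse, takes 3/8.
The remaining 5/8 passes to Lucia's descendants per stirpes.
The 5/8 is divided into 3 equal shares of 5/24 among Fernando, Octavio, Ursula.
Fernando predeceased; the 5/24 allotted to Fernando's branch passes to Fernando's issue by representation.
The 5/24 is divided into 2 equal shares of 5/48 among Ximena, Pilar.
Ximena is living and takes 5/48.
Pilar is living and takes 5/48.
Octavio is living and takes 5/24.
Ursula is living and takes 5/24.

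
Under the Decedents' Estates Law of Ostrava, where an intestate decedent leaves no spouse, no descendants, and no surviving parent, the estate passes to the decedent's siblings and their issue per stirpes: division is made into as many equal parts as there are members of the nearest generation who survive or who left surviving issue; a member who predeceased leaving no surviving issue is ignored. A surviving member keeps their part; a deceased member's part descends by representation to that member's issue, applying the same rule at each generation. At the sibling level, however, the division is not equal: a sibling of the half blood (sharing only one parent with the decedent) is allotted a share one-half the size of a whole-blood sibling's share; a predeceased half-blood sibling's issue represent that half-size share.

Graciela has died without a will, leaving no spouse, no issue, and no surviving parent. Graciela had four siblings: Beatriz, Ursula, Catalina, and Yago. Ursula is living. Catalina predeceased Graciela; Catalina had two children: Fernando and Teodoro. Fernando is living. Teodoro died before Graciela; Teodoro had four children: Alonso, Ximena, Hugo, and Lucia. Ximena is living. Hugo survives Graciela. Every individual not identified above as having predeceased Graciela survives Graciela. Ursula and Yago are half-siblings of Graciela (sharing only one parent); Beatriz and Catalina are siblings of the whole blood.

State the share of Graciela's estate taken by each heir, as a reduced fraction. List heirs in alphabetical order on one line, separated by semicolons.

Alonso 1/24; Beatriz 1/3; Fernando 1/6; Hugo 1/24; Lucia 1/24; Ursula 1/6; Ximena 1/24; Yago 1/6

No spouse, descendants, or parent survives, so the estate passes to Graciela's siblings per stirpes.
Half-blood siblings count for one-half the weight of whole-blood siblings at the initial division.
Dividing 1 in proportion to weights (total weight 3): Beatriz (weight 1) → 1/3; Ursula (weight 1/2) → 1/6; Catalina (weight 1) → 1/3; Yago (weight 1/2) → 1/6.
Beatriz is living and takes 1/3.
Ursula is living and takes 1/6.
Catalina predeceased; the 1/3 allotted to Catalina's branch passes to Catalina's issue by representation.
The 1/3 is divided into 2 equal shares of 1/6 among Fernando, Teodoro.
Fernando is living and takes 1/6.
Teodoro predeceased; the 1/6 allotted to Teodoro's branch passes to Teodoro's issue by representation.
The 1/6 is divided into 4 equal shares of 1/24 among Alonso, Ximena, Hugo, Lucia.
Alonso is living and takes 1/24.
Ximena is living and takes 1/24.
Hugo is living and takes 1/24.
Lucia is living and takes 1/24.
Yago is living and takes 1/6.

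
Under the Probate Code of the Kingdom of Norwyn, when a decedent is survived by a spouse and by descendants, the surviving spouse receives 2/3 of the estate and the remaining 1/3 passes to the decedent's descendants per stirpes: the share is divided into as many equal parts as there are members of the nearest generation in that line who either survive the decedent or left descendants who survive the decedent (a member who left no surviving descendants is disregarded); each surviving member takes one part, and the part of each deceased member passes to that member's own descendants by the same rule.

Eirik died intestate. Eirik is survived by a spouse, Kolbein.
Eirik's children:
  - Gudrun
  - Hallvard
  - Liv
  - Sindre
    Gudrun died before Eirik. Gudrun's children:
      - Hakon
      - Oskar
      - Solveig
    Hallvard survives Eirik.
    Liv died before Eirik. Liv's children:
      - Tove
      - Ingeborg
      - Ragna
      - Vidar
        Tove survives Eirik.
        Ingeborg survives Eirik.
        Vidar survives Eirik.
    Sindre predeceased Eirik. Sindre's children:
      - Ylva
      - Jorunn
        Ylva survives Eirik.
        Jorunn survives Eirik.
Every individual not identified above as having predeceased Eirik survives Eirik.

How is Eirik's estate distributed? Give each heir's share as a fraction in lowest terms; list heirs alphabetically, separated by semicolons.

Hakon 1/36; Hallvard 1/12; Ingeborg 1/48; Jorunn 1/24; Kolbein 2/3; Oskar 1/36; Ragna 1/48; Solveig 1/36; Tove 1/48; Vidar 1/48; Ylva 1/24

Kolbein, as surviving spouse, takes 2/3.
The remaining 1/3 passes to Eirik's descendants per stirpes.
The 1/3 is divided into 4 equal shares of 1/12 among Gudrun, Hallvard, Liv, Sindre.
Gudrun predeceased; the 1/12 allotted to Gudrun's branch passes to Gudrun's issue by representation.
The 1/12 is divided into 3 equal shares of 1/36 among Hakon, Oskar, Solveig.
Hakon is living and takes 1/36.
Oskar is living and takes 1/36.
Solveig is living and takes 1/36.
Hallvard is living and takes 1/12.
Liv predeceased; the 1/12 allotted to Liv's branch passes to Liv's issue by representation.
The 1/12 is divided into 4 equal shares of 1/48 among Tove, Ingeborg, Ragna, Vidar.
Tove is living and takes 1/48.
Ingeborg is living and takes 1/48.
Ragna is living and takes 1/48.
Vidar is living and takes 1/48.
Sindre predeceased; the 1/12 allotted to Sindre's branch passes to Sindre's issue by representation.
The 1/12 is divided into 2 equal shares of 1/24 among Ylva, Jorunn.
Ylva is living and takes 1/24.
Jorunn is living and takes 1/24.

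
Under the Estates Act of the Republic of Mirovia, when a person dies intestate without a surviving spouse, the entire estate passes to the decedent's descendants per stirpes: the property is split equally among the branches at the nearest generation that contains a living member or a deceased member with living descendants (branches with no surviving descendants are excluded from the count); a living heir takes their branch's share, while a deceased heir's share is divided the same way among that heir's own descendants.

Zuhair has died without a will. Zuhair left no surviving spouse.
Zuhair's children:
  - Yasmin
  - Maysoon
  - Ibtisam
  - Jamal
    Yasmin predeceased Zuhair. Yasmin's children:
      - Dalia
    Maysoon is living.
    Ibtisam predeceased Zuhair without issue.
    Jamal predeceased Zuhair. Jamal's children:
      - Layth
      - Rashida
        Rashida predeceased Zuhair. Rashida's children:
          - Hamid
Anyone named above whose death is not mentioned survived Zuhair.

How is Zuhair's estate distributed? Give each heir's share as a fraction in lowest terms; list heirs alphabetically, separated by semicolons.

Dalia 1/3; Hamid 1/6; Layth 1/6; Maysoon 1/3

There is no surviving spouse, so the entire estate passes to Zuhair's descendants per stirpes.
Ibtisam left no surviving issue, so that branch lapses and is disregarded.
The estate is divided into 3 equal shares of 1/3 among Yasmin, Maysoon, Jamal.
Yasmin predeceased; the 1/3 allotted to Yasmin's branch passes to Yasmin's issue by representation.
Dalia is the sole taker at this level and receives the full 1/3.
Maysoon is living and takes 1/3.
Jamal predeceased; the 1/3 allotted to Jamal's branch passes to Jamal's issue by representation.
The 1/3 is divided into 2 equal shares of 1/6 among Layth, Rashida.
Layth is living and takes 1/6.
Rashida predeceased; the 1/6 allotted to Rashida's branch passes to Rashida's issue by representation.
Hamid is the sole taker at this level and receives the full 1/6.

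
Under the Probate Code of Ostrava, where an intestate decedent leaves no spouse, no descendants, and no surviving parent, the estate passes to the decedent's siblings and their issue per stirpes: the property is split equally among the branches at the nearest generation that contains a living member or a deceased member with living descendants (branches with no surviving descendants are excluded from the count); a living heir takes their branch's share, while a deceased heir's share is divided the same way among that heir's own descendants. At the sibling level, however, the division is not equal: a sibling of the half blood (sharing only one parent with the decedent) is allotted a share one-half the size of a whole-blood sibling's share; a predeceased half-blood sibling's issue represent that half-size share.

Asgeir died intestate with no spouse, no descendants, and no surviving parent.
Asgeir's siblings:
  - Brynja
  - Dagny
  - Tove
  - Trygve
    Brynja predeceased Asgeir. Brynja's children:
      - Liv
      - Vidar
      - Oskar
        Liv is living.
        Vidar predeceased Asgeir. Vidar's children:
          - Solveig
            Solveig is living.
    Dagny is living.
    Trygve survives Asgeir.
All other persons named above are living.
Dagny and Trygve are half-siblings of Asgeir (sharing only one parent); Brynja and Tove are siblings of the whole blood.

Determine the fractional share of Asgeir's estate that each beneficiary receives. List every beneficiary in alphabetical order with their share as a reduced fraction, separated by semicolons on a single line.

Dagny 1/6; Liv 1/9; Oskar 1/9; Solveig 1/9; Tove 1/3; Trygve 1/6

No spouse, descendants, or parent survives, so the estate passes to Asgeir's siblings per stirpes.
Half-blood siblings count for one-half the weight of whole-blood siblings at the initial division.
Dividing 1 in proportion to weights (total weight 3): Brynja (weight 1) → 1/3; Dagny (weight 1/2) → 1/6; Tove (weight 1) → 1/3; Trygve (weight 1/2) → 1/6.
Brynja predeceased; the 1/3 allotted to Brynja's branch passes to Brynja's issue by representation.
The 1/3 is divided into 3 equal shares of 1/9 among Liv, Vidar, Oskar.
Liv is living and takes 1/9.
Vidar predeceased; the 1/9 allotted to Vidar's branch passes to Vidar's issue by representation.
Solveig is the sole taker at this level and receives the full 1/9.
Oskar is living and takes 1/9.
Dagny is living and takes 1/6.
Tove is living and takes 1/3.
Trygve is living and takes 1/6.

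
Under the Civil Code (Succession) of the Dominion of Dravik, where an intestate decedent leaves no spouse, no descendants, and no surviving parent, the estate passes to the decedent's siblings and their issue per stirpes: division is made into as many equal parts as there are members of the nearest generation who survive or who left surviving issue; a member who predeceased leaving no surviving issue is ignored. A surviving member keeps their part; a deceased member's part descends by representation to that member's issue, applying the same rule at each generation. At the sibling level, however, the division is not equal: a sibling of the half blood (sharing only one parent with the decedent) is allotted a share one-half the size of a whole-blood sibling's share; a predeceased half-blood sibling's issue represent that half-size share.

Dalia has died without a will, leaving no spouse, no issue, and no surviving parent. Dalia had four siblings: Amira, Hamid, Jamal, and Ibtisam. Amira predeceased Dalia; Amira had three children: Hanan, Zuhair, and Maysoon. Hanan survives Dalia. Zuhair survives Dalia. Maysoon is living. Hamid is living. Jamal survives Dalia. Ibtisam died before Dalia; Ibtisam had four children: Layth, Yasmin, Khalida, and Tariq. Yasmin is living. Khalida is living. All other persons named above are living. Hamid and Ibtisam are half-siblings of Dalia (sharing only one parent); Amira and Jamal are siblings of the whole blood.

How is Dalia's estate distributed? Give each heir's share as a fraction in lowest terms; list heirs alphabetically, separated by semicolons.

No spouse, descendants, or parent survives, so the estate passes to Dalia's siblings per stirpes.
Half-blood siblings count for one-half the weight of whole-blood siblings at the initial division.
Dividing 1 in proportion to weights (total weight 3): Amira (weight 1) → 1/3; Hamid (weight 1/2) → 1/6; Jamal (weight 1) → 1/3; Ibtisam (weight 1/2) → 1/6.
Amira predeceased; the 1/3 allotted to Amira's branch passes to Amira's issue by representation.
The 1/3 is divided into 3 equal shares of 1/9 among Hanan, Zuhair, Maysoon.
Hanan is living and takes 1/9.
Zuhair is living and takes 1/9.
Maysoon is living and takes 1/9.
Hamid is living and takes 1/6.
Jamal is living and takes 1/3.
Ibtisam predeceased; the 1/6 allotted to Ibtisam's branch passes to Ibtisam's issue by representation.
The 1/6 is divided into 4 equal shares of 1/24 among Layth, Yasmin, Khalida, Tariq.
Layth is living and takes 1/24.
Yasmin is living and takes 1/24.
Khalida is living and takes 1/24.
Tariq is living and takes 1/24.

Hamid 1/6; Hanan 1/9; Jamal 1/3; Khalida 1/24; Layth 1/24; Maysoon 1/9; Tariq 1/24; Yasmin 1/24; Zuhair 1/9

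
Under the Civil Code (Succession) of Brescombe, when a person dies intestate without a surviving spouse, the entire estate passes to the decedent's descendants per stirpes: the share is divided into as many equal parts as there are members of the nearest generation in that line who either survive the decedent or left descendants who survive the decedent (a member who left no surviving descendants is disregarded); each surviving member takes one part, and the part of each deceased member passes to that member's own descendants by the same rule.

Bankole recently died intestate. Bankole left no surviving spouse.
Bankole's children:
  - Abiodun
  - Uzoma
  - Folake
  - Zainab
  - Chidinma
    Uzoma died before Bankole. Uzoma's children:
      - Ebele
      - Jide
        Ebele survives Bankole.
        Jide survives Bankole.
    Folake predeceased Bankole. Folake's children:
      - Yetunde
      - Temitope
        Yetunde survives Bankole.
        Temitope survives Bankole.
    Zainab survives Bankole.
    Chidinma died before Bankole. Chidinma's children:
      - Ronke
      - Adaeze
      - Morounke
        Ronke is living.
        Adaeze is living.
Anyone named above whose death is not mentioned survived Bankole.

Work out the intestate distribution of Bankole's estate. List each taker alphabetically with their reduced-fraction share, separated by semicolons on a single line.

There is no surviving spouse, so the entire estate passes to Bankole's descendants per stirpes.
The estate is divided into 5 equal shares of 1/5 among Abiodun, Uzoma, Folake, Zainab, Chidinma.
Abiodun is living and takes 1/5.
Uzoma predeceased; the 1/5 allotted to Uzoma's branch passes to Uzoma's issue by representation.
The 1/5 is divided into 2 equal shares of 1/10 among Ebele, Jide.
Ebele is living and takes 1/10.
Jide is living and takes 1/10.
Folake predeceased; the 1/5 allotted to Folake's branch passes to Folake's issue by representation.
The 1/5 is divided into 2 equal shares of 1/10 among Yetunde, Temitope.
Yetunde is living and takes 1/10.
Temitope is living and takes 1/10.
Zainab is living and takes 1/5.
Chidinma predeceased; the 1/5 allotted to Chidinma's branch passes to Chidinma's issue by representation.
The 1/5 is divided into 3 equal shares of 1/15 among Ronke, Adaeze, Morounke.
Ronke is living and takes 1/15.
Adaeze is living and takes 1/15.
Morounke is living and takes 1/15.

Abiodun 1/5; Adaeze 1/15; Ebele 1/10; Jide 1/10; Morounke 1/15; Ronke 1/15; Temitope 1/10; Yetunde 1/10; Zainab 1/5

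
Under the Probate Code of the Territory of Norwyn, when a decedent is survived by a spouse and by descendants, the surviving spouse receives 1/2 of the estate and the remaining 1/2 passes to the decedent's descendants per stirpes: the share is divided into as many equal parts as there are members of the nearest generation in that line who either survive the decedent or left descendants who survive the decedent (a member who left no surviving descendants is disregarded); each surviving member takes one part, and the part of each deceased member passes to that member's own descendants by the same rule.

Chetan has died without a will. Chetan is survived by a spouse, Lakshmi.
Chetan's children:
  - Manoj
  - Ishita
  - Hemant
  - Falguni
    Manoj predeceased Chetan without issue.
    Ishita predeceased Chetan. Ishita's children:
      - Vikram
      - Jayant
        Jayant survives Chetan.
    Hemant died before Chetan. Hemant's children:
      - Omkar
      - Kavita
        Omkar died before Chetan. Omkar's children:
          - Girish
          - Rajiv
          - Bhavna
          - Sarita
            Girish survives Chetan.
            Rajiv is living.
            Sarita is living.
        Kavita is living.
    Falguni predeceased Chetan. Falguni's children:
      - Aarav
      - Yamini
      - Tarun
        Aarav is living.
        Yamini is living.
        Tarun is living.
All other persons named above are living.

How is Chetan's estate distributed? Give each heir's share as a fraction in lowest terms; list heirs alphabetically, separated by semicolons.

Aarav 1/18; Bhavna 1/48; Girish 1/48; Jayant 1/12; Kavita 1/12; Lakshmi 1/2; Rajiv 1/48; Sarita 1/48; Tarun 1/18; Vikram 1/12; Yamini 1/18

Lakshmi, as surviving spouse, takes 1/2.
The remaining 1/2 passes to Chetan's descendants per stirpes.
Manoj left no surviving issue, so that branch lapses and is disregarded.
The 1/2 is divided into 3 equal shares of 1/6 among Ishita, Hemant, Falguni.
Ishita predeceased; the 1/6 allotted to Ishita's branch passes to Ishita's issue by representation.
The 1/6 is divided into 2 equal shares of 1/12 among Vikram, Jayant.
Vikram is living and takes 1/12.
Jayant is living and takes 1/12.
Hemant predeceased; the 1/6 allotted to Hemant's branch passes to Hemant's issue by representation.
The 1/6 is divided into 2 equal shares of 1/12 among Omkar, Kavita.
Omkar predeceased; the 1/12 allotted to Omkar's branch passes to Omkar's issue by representation.
The 1/12 is divided into 4 equal shares of 1/48 among Girish, Rajiv, Bhavna, Sarita.
Girish is living and takes 1/48.
Rajiv is living and takes 1/48.
Bhavna is living and takes 1/48.
Sarita is living and takes 1/48.
Kavita is living and takes 1/12.
Falguni predeceased; the 1/6 allotted to Falguni's branch passes to Falguni's issue by representation.
The 1/6 is divided into 3 equal shares of 1/18 among Aarav, Yamini, Tarun.
Aarav is living and takes 1/18.
Yamini is living and takes 1/18.
Tarun is living and takes 1/18.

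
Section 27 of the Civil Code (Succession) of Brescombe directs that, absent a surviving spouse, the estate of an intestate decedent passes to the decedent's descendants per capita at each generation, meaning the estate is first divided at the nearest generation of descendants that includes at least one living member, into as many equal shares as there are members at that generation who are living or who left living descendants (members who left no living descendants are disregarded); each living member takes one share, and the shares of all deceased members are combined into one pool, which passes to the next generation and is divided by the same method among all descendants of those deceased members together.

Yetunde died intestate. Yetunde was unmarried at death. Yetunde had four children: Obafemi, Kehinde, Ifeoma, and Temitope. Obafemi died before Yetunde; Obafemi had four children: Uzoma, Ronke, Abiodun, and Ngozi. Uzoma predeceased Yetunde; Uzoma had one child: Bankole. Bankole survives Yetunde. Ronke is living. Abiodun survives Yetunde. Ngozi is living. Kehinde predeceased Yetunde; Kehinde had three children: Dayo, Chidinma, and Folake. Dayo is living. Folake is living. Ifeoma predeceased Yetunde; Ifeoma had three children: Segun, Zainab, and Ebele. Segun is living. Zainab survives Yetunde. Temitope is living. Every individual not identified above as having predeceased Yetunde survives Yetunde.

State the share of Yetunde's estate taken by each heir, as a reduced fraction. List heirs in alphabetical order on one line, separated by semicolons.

There is no surviving spouse, so the entire estate passes to Yetunde's descendants per capita at each generation.
At generation 1 (Obafemi, Kehinde, Ifeoma, Temitope) there are 4 shares of (1)/4 = 1/4 each.
Living: Temitope — each takes 1/4.
Deceased: Obafemi, Kehinde, and Ifeoma. Their combined 3/4 is pooled and carried to generation 2.
At generation 2 (Uzoma, Ronke, Abiodun, Ngozi, Dayo, Chidinma, Folake, Segun, Zainab, Ebele) there are 10 shares of (3/4)/10 = 3/40 each.
Living: Ronke, Abiodun, Ngozi, Dayo, Chidinma, Folake, Segun, Zainab, and Ebele — each takes 3/40.
Deceased: Uzoma. That 3/40 share is carried to generation 3.
At generation 3 (Bankole) there are 1 shares of (3/40)/1 = 3/40 each.
Living: Bankole — each takes 3/40.

Abiodun 3/40; Bankole 3/40; Chidinma 3/40; Dayo 3/40; Ebele 3/40; Folake 3/40; Ngozi 3/40; Ronke 3/40; Segun 3/40; Temitope 1/4; Zainab 3/40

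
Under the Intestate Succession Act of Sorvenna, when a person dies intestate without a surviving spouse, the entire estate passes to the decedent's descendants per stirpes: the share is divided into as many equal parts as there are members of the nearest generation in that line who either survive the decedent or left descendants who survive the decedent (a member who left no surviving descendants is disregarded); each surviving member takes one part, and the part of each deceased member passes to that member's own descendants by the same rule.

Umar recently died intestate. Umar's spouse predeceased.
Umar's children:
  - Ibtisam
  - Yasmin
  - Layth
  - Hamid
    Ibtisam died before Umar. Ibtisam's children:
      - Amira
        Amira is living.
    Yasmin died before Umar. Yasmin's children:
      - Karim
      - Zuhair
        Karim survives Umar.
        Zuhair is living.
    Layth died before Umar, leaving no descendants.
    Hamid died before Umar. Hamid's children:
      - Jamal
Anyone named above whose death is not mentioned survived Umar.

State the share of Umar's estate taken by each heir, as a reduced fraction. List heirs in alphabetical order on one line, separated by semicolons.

Amira 1/3; Jamal 1/3; Karim 1/6; Zuhair 1/6

There is no surviving spouse, so the entire estate passes to Umar's descendants per stirpes.
Layth left no surviving issue, so that branch lapses and is disregarded.
The estate is divided into 3 equal shares of 1/3 among Ibtisam, Yasmin, Hamid.
Ibtisam predeceased; the 1/3 allotted to Ibtisam's branch passes to Ibtisam's issue by representation.
Amira is the sole taker at this level and receives the full 1/3.
Yasmin predeceased; the 1/3 allotted to Yasmin's branch passes to Yasmin's issue by representation.
The 1/3 is divided into 2 equal shares of 1/6 among Karim, Zuhair.
Karim is living and takes 1/6.
Zuhair is living and takes 1/6.
Hamid predeceased; the 1/3 allotted to Hamid's branch passes to Hamid's issue by representation.
Jamal is the sole taker at this level and receives the full 1/3.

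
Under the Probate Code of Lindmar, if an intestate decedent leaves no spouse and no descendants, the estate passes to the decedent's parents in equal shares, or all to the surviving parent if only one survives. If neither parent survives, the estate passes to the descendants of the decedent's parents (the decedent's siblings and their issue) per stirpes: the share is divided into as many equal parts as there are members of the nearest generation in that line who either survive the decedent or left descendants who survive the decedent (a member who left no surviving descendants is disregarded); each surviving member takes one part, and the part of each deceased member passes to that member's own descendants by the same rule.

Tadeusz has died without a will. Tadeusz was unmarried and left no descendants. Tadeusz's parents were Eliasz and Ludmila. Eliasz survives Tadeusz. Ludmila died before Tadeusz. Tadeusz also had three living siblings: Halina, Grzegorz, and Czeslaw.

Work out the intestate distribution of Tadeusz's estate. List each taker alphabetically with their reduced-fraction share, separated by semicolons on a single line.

Only one parent, Eliasz, survives, so Eliasz takes the entire estate. The siblings take nothing because a surviving parent has priority.

Eliasz 1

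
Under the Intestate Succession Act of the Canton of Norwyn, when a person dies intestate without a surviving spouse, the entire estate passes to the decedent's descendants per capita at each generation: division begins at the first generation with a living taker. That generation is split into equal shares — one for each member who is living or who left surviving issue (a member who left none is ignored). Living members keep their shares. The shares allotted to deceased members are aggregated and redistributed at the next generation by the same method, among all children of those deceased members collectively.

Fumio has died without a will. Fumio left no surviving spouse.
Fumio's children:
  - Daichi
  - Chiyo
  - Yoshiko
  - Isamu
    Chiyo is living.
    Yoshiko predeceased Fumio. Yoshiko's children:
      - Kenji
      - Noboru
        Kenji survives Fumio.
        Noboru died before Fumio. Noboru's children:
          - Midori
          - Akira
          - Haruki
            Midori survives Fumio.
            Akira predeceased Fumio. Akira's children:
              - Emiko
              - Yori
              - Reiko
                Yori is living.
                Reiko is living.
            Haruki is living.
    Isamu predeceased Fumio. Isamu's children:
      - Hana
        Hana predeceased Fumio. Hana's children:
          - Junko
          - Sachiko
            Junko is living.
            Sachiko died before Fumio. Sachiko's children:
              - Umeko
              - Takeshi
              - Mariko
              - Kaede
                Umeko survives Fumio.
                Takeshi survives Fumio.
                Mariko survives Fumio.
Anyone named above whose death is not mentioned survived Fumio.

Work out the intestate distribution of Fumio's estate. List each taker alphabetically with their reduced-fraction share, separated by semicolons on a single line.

There is no surviving spouse, so the entire estate passes to Fumio's descendants per capita at each generation.
At generation 1 (Daichi, Chiyo, Yoshiko, Isamu) there are 4 shares of (1)/4 = 1/4 each.
Living: Daichi and Chiyo — each takes 1/4.
Deceased: Yoshiko and Isamu. Their combined 1/2 is pooled and carried to generation 2.
At generation 2 (Kenji, Noboru, Hana) there are 3 shares of (1/2)/3 = 1/6 each.
Living: Kenji — each takes 1/6.
Deceased: Noboru and Hana. Their combined 1/3 is pooled and carried to generation 3.
At generation 3 (Midori, Akira, Haruki, Junko, Sachiko) there are 5 shares of (1/3)/5 = 1/15 each.
Living: Midori, Haruki, and Junko — each takes 1/15.
Deceased: Akira and Sachiko. Their combined 2/15 is pooled and carried to generation 4.
At generation 4 (Emiko, Yori, Reiko, Umeko, Takeshi, Mariko, Kaede) there are 7 shares of (2/15)/7 = 2/105 each.
Living: Emiko, Yori, Reiko, Umeko, Takeshi, Mariko, and Kaede — each takes 2/105.

Chiyo 1/4; Daichi 1/4; Emiko 2/105; Haruki 1/15; Junko 1/15; Kaede 2/105; Kenji 1/6; Mariko 2/105; Midori 1/15; Reiko 2/105; Takeshi 2/105; Umeko 2/105; Yori 2/105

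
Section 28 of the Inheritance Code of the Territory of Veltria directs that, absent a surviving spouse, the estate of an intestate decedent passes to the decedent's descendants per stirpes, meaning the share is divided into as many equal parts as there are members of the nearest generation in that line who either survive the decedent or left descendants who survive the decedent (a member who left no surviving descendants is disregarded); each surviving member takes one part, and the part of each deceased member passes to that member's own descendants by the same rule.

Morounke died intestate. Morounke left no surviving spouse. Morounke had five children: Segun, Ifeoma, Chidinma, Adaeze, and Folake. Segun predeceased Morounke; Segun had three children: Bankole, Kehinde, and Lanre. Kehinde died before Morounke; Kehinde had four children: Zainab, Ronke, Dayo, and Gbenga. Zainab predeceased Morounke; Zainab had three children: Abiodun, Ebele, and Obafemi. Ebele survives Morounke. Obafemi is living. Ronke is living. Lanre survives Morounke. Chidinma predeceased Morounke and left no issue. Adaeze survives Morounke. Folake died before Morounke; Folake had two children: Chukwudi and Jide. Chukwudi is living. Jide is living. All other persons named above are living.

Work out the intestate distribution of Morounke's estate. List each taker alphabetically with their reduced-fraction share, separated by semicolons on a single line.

Abiodun 1/144; Adaeze 1/4; Bankole 1/12; Chukwudi 1/8; Dayo 1/48; Ebele 1/144; Gbenga 1/48; Ifeoma 1/4; Jide 1/8; Lanre 1/12; Obafemi 1/144; Ronke 1/48

There is no surviving spouse, so the entire estate passes to Morounke's descendants per stirpes.
Chidinma left no surviving issue, so that branch lapses and is disregarded.
The estate is divided into 4 equal shares of 1/4 among Segun, Ifeoma, Adaeze, Folake.
Segun predeceased; the 1/4 allotted to Segun's branch passes to Segun's issue by representation.
The 1/4 is divided into 3 equal shares of 1/12 among Bankole, Kehinde, Lanre.
Bankole is living and takes 1/12.
Kehinde predeceased; the 1/12 allotted to Kehinde's branch passes to Kehinde's issue by representation.
The 1/12 is divided into 4 equal shares of 1/48 among Zainab, Ronke, Dayo, Gbenga.
Zainab predeceased; the 1/48 allotted to Zainab's branch passes to Zainab's issue by representation.
The 1/48 is divided into 3 equal shares of 1/144 among Abiodun, Ebele, Obafemi.
Abiodun is living and takes 1/144.
Ebele is living and takes 1/144.
Obafemi is living and takes 1/144.
Ronke is living and takes 1/48.
Dayo is living and takes 1/48.
Gbenga is living and takes 1/48.
Lanre is living and takes 1/12.
Ifeoma is living and takes 1/4.
Adaeze is living and takes 1/4.
Folake predeceased; the 1/4 allotted to Folake's branch passes to Folake's issue by representation.
The 1/4 is divided into 2 equal shares of 1/8 among Chukwudi, Jide.
Chukwudi is living and takes 1/8.
Jide is living and takes 1/8.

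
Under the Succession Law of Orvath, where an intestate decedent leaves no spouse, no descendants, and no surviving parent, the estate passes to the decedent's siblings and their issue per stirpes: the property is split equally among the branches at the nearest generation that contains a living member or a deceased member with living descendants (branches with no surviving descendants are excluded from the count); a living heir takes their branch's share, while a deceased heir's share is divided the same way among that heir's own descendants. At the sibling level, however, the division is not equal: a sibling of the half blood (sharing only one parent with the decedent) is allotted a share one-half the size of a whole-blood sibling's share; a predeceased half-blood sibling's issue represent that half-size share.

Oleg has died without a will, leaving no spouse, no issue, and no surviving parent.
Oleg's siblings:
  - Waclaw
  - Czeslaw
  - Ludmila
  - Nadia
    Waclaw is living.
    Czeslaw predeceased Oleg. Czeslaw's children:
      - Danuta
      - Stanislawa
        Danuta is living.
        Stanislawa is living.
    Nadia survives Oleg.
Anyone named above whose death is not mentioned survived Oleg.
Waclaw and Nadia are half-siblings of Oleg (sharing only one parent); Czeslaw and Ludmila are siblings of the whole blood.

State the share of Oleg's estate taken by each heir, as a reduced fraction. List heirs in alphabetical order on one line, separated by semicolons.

Danuta 1/6; Ludmila 1/3; Nadia 1/6; Stanislawa 1/6; Waclaw 1/6

No spouse, descendants, or parent survives, so the estate passes to Oleg's siblings per stirpes.
Half-blood siblings count for one-half the weight of whole-blood siblings at the initial division.
Dividing 1 in proportion to weights (total weight 3): Waclaw (weight 1/2) → 1/6; Czeslaw (weight 1) → 1/3; Ludmila (weight 1) → 1/3; Nadia (weight 1/2) → 1/6.
Waclaw is living and takes 1/6.
Czeslaw predeceased; the 1/3 allotted to Czeslaw's branch passes to Czeslaw's issue by representation.
The 1/3 is divided into 2 equal shares of 1/6 among Danuta, Stanislawa.
Danuta is living and takes 1/6.
Stanislawa is living and takes 1/6.
Ludmila is living and takes 1/3.
Nadia is living and takes 1/6.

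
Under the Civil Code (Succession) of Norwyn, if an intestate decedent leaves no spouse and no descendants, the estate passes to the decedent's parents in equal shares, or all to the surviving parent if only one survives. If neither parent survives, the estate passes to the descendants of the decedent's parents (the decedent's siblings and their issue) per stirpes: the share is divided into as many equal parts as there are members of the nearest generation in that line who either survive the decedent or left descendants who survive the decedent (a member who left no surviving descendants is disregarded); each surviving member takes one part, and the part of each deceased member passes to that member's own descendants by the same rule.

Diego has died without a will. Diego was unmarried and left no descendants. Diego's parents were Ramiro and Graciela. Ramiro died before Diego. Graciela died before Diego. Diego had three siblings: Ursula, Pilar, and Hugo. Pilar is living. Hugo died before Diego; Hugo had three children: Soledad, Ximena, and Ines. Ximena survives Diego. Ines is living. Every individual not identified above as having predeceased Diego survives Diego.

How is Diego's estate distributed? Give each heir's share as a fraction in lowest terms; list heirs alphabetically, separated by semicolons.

Ines 1/9; Pilar 1/3; Soledad 1/9; Ursula 1/3; Ximena 1/9

Neither parent survives and there are no descendants, so the estate passes to Diego's siblings and their issue per stirpes.
The estate is divided into 3 equal shares of 1/3 among Ursula, Pilar, Hugo.
Ursula is living and takes 1/3.
Pilar is living and takes 1/3.
Hugo predeceased; the 1/3 allotted to Hugo's branch passes to Hugo's issue by representation.
The 1/3 is divided into 3 equal shares of 1/9 among Soledad, Ximena, Ines.
Soledad is living and takes 1/9.
Ximena is living and takes 1/9.
Ines is living and takes 1/9.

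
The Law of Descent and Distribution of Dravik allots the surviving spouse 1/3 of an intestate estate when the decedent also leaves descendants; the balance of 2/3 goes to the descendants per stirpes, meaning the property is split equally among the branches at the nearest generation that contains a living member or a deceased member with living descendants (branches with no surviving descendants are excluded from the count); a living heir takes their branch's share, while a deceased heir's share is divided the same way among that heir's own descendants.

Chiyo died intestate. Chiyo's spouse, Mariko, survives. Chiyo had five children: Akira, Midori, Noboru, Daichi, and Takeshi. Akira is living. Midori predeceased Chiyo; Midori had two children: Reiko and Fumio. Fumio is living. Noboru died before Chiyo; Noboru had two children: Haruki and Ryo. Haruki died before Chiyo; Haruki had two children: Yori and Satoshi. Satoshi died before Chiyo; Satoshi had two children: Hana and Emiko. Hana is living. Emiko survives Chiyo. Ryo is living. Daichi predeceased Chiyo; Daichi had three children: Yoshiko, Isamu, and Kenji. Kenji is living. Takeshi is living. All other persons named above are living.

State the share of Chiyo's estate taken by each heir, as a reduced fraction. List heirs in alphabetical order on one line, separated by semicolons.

Mariko, as surviving spouse, takes 1/3.
The remaining 2/3 passes to Chiyo's descendants per stirpes.
The 2/3 is divided into 5 equal shares of 2/15 among Akira, Midori, Noboru, Daichi, Takeshi.
Akira is living and takes 2/15.
Midori predeceased; the 2/15 allotted to Midori's branch passes to Midori's issue by representation.
The 2/15 is divided into 2 equal shares of 1/15 among Reiko, Fumio.
Reiko is living and takes 1/15.
Fumio is living and takes 1/15.
Noboru predeceased; the 2/15 allotted to Noboru's branch passes to Noboru's issue by representation.
The 2/15 is divided into 2 equal shares of 1/15 among Haruki, Ryo.
Haruki predeceased; the 1/15 allotted to Haruki's branch passes to Haruki's issue by representation.
The 1/15 is divided into 2 equal shares of 1/30 among Yori, Satoshi.
Yori is living and takes 1/30.
Satoshi predeceased; the 1/30 allotted to Satoshi's branch passes to Satoshi's issue by representation.
The 1/30 is divided into 2 equal shares of 1/60 among Hana, Emiko.
Hana is living and takes 1/60.
Emiko is living and takes 1/60.
Ryo is living and takes 1/15.
Daichi predeceased; the 2/15 allotted to Daichi's branch passes to Daichi's issue by representation.
The 2/15 is divided into 3 equal shares of 2/45 among Yoshiko, Isamu, Kenji.
Yoshiko is living and takes 2/45.
Isamu is living and takes 2/45.
Kenji is living and takes 2/45.
Takeshi is living and takes 2/15.

Akira 2/15; Emiko 1/60; Fumio 1/15; Hana 1/60; Isamu 2/45; Kenji 2/45; Mariko 1/3; Reiko 1/15; Ryo 1/15; Takeshi 2/15; Yori 1/30; Yoshiko 2/45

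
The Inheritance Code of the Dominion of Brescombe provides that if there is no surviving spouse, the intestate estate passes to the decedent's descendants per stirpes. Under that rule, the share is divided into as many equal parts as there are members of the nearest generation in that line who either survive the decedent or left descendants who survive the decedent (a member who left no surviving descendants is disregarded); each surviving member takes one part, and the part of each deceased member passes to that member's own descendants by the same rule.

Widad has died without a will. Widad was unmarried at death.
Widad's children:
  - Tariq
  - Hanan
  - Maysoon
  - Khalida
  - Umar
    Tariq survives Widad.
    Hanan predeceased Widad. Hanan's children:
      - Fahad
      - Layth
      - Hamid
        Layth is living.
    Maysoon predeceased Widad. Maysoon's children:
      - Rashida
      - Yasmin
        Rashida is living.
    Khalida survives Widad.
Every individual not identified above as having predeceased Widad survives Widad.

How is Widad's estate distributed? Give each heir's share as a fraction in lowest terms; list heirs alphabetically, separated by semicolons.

There is no surviving spouse, so the entire estate passes to Widad's descendants per stirpes.
The estate is divided into 5 equal shares of 1/5 among Tariq, Hanan, Maysoon, Khalida, Umar.
Tariq is living and takes 1/5.
Hanan predeceased; the 1/5 allotted to Hanan's branch passes to Hanan's issue by representation.
The 1/5 is divided into 3 equal shares of 1/15 among Fahad, Layth, Hamid.
Fahad is living and takes 1/15.
Layth is living and takes 1/15.
Hamid is living and takes 1/15.
Maysoon predeceased; the 1/5 allotted to Maysoon's branch passes to Maysoon's issue by representation.
The 1/5 is divided into 2 equal shares of 1/10 among Rashida, Yasmin.
Rashida is living and takes 1/10.
Yasmin is living and takes 1/10.
Khalida is living and takes 1/5.
Umar is living and takes 1/5.

Fahad 1/15; Hamid 1/15; Khalida 1/5; Layth 1/15; Rashida 1/10; Tariq 1/5; Umar 1/5; Yasmin 1/10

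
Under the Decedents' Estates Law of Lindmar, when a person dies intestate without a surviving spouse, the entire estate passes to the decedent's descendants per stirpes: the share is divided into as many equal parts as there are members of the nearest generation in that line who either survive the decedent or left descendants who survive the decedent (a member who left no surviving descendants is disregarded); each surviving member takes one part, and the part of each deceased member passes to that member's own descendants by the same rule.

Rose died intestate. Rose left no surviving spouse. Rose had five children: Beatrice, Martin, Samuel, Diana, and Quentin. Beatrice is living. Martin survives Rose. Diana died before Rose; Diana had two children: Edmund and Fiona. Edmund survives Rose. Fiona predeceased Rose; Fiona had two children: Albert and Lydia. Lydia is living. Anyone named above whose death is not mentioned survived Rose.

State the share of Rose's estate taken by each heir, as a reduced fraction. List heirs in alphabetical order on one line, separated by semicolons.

Albert 1/20; Beatrice 1/5; Edmund 1/10; Lydia 1/20; Martin 1/5; Quentin 1/5; Samuel 1/5

There is no surviving spouse, so the entire estate passes to Rose's descendants per stirpes.
The estate is divided into 5 equal shares of 1/5 among Beatrice, Martin, Samuel, Diana, Quentin.
Beatrice is living and takes 1/5.
Martin is living and takes 1/5.
Samuel is living and takes 1/5.
Diana predeceased; the 1/5 allotted to Diana's branch passes to Diana's issue by representation.
The 1/5 is divided into 2 equal shares of 1/10 among Edmund, Fiona.
Edmund is living and takes 1/10.
Fiona predeceased; the 1/10 allotted to Fiona's branch passes to Fiona's issue by representation.
The 1/10 is divided into 2 equal shares of 1/20 among Albert, Lydia.
Albert is living and takes 1/20.
Lydia is living and takes 1/20.
Quentin is living and takes 1/5.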